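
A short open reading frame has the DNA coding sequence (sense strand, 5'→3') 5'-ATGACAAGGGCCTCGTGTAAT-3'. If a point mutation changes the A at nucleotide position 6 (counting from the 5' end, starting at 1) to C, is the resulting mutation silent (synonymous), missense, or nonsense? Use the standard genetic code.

Position 6 falls in codon 2: ACA → Thr.
After the substitution the codon is ACC → Thr.
Both encode Thr, so the change is synonymous.

silent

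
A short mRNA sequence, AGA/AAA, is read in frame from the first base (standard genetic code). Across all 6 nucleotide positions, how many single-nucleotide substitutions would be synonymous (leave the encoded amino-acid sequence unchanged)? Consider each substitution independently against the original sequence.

3

Codon 1 (AGA, Arg): 2 synonymous substitutions.
Codon 2 (AAA, Lys): 1 synonymous substitution.
Total: 2 + 1 = 3.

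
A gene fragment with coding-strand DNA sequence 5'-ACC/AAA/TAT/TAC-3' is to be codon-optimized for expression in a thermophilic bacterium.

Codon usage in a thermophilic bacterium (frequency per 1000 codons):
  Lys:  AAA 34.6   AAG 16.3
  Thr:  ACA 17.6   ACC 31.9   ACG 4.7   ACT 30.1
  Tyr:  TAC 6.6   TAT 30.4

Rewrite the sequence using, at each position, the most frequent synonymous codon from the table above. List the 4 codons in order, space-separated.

ACC AAA TAT TAT

Codon 1 (Thr): best is ACC at 31.9.
Codon 2 (Lys): best is AAA at 34.6.
Codon 3 (Tyr): best is TAT at 30.4.
Codon 4 (Tyr): best is TAT at 30.4.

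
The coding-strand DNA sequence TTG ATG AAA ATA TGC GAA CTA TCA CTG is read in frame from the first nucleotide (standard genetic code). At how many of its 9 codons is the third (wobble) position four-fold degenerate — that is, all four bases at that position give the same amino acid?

3

Codon 1 TTG (Leu): third position 2-fold.
Codon 2 ATG (Met): third position 1-fold.
Codon 3 AAA (Lys): third position 2-fold.
Codon 4 ATA (Ile): third position 3-fold.
Codon 5 TGC (Cys): third position 2-fold.
Codon 6 GAA (Glu): third position 2-fold.
Codon 7 CTA (Leu): third position 4-fold.
Codon 8 TCA (Ser): third position 4-fold.
Codon 9 CTG (Leu): third position 4-fold.
Four-fold degenerate third positions: 3.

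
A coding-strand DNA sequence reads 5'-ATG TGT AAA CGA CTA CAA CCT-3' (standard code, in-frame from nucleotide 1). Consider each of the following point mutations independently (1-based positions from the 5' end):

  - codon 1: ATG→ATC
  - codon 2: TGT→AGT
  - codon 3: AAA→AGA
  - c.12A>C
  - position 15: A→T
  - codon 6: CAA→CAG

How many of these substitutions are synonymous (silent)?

Codon 1: ATG (Met) → ATC (Ile) — missense.
Codon 2: TGT (Cys) → AGT (Ser) — missense.
Codon 3: AAA (Lys) → AGA (Arg) — missense.
Codon 4: CGA (Arg) → CGC (Arg) — synonymous.
Codon 5: CTA (Leu) → CTT (Leu) — synonymous.
Codon 6: CAA (Gln) → CAG (Gln) — synonymous.
Synonymous: 3 of 6.

3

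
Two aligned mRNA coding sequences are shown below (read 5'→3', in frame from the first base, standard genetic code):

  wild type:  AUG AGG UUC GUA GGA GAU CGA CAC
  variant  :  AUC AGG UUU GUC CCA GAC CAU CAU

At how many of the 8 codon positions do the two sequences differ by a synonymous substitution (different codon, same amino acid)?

4

Codon 1: AUG Met / AUC Ile — nonsynonymous.
Codon 2: AGG Arg / AGG Arg — identical.
Codon 3: UUC Phe / UUU Phe — synonymous.
Codon 4: GUA Val / GUC Val — synonymous.
Codon 5: GGA Gly / CCA Pro — nonsynonymous.
Codon 6: GAU Asp / GAC Asp — synonymous.
Codon 7: CGA Arg / CAU His — nonsynonymous.
Codon 8: CAC His / CAU His — synonymous.
Synonymous differences: 4.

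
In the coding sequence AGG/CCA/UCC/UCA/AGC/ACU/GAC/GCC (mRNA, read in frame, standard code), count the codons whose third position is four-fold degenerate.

5

Codon 1 AGG (Arg): third position 2-fold.
Codon 2 CCA (Pro): third position 4-fold.
Codon 3 UCC (Ser): third position 4-fold.
Codon 4 UCA (Ser): third position 4-fold.
Codon 5 AGC (Ser): third position 2-fold.
Codon 6 ACU (Thr): third position 4-fold.
Codon 7 GAC (Asp): third position 2-fold.
Codon 8 GCC (Ala): third position 4-fold.
Four-fold degenerate third positions: 5.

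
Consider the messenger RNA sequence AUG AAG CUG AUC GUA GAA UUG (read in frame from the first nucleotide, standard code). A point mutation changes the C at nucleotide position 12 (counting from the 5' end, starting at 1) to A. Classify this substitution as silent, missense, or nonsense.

Position 12 falls in codon 4: AUC → Ile.
After the substitution the codon is AUA → Ile.
Both encode Ile, so the change is synonymous.

silent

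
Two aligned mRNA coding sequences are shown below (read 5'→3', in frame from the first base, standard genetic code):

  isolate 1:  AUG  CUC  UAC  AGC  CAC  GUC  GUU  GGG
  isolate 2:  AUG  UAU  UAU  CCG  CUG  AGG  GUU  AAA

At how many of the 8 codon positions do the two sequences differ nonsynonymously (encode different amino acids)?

Codon 1: AUG Met / AUG Met — identical.
Codon 2: CUC Leu / UAU Tyr — nonsynonymous.
Codon 3: UAC Tyr / UAU Tyr — synonymous.
Codon 4: AGC Ser / CCG Pro — nonsynonymous.
Codon 5: CAC His / CUG Leu — nonsynonymous.
Codon 6: GUC Val / AGG Arg — nonsynonymous.
Codon 7: GUU Val / GUU Val — identical.
Codon 8: GGG Gly / AAA Lys — nonsynonymous.
Nonsynonymous differences: 5.

5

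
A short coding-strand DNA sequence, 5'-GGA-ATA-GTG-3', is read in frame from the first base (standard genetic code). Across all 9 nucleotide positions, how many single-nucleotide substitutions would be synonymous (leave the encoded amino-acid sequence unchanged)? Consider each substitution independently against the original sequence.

Codon 1 (GGA, Gly): 3 synonymous substitutions.
Codon 2 (ATA, Ile): 2 synonymous substitutions.
Codon 3 (GTG, Val): 3 synonymous substitutions.
Total: 3 + 2 + 3 = 8.

8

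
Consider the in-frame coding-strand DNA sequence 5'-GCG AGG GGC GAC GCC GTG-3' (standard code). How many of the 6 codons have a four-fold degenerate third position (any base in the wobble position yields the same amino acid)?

Codon 1 GCG (Ala): third position 4-fold.
Codon 2 AGG (Arg): third position 2-fold.
Codon 3 GGC (Gly): third position 4-fold.
Codon 4 GAC (Asp): third position 2-fold.
Codon 5 GCC (Ala): third position 4-fold.
Codon 6 GTG (Val): third position 4-fold.
Four-fold degenerate third positions: 4.

4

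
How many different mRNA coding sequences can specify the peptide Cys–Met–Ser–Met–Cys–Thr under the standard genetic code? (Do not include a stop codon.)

96

Cys: 2 codons.
Met: 1 codon.
Ser: 6 codons.
Met: 1 codon.
Cys: 2 codons.
Thr: 4 codons.
2 × 1 × 6 × 1 × 2 × 4 = 96.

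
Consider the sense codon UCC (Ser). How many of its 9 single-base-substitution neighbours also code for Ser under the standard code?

3

Position 1: none → 0 synonymous.
Position 2: none → 0 synonymous.
Position 3: UCU, UCA, UCG → 3 synonymous.
Total: 0 + 0 + 3 = 3.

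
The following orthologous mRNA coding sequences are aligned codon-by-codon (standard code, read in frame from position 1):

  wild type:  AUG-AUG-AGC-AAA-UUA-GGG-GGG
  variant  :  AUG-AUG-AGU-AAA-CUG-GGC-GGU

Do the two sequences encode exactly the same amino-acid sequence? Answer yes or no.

Codon 1: AUG Met / AUG Met — identical.
Codon 2: AUG Met / AUG Met — identical.
Codon 3: AGC Ser / AGU Ser — synonymous.
Codon 4: AAA Lys / AAA Lys — identical.
Codon 5: UUA Leu / CUG Leu — synonymous.
Codon 6: GGG Gly / GGC Gly — synonymous.
Codon 7: GGG Gly / GGU Gly — synonymous.
Nonsynonymous differences: 0 → same protein.

yes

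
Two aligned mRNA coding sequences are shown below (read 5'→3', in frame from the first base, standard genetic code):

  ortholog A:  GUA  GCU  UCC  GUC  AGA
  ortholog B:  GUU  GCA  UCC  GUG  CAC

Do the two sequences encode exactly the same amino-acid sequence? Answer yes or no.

Codon 1: GUA Val / GUU Val — synonymous.
Codon 2: GCU Ala / GCA Ala — synonymous.
Codon 3: UCC Ser / UCC Ser — identical.
Codon 4: GUC Val / GUG Val — synonymous.
Codon 5: AGA Arg / CAC His — nonsynonymous.
Nonsynonymous differences: 1 → different protein.

no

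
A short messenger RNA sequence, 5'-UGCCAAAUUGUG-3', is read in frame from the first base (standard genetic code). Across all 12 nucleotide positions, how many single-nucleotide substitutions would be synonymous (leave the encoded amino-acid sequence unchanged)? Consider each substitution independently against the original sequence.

Codon 1 (UGC, Cys): 1 synonymous substitution.
Codon 2 (CAA, Gln): 1 synonymous substitution.
Codon 3 (AUU, Ile): 2 synonymous substitutions.
Codon 4 (GUG, Val): 3 synonymous substitutions.
Total: 1 + 1 + 2 + 3 = 7.

7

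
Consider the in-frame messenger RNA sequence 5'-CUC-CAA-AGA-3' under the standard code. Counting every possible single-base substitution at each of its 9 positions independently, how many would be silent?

Codon 1 (CUC, Leu): 3 synonymous substitutions.
Codon 2 (CAA, Gln): 1 synonymous substitution.
Codon 3 (AGA, Arg): 2 synonymous substitutions.
Total: 3 + 1 + 2 = 6.

6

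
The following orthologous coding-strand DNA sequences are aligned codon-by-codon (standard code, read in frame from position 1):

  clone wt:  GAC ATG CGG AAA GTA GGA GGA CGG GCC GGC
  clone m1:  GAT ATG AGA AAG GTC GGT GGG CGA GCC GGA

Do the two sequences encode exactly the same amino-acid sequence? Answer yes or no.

yes

Codon 1: GAC Asp / GAT Asp — synonymous.
Codon 2: ATG Met / ATG Met — identical.
Codon 3: CGG Arg / AGA Arg — synonymous.
Codon 4: AAA Lys / AAG Lys — synonymous.
Codon 5: GTA Val / GTC Val — synonymous.
Codon 6: GGA Gly / GGT Gly — synonymous.
Codon 7: GGA Gly / GGG Gly — synonymous.
Codon 8: CGG Arg / CGA Arg — synonymous.
Codon 9: GCC Ala / GCC Ala — identical.
Codon 10: GGC Gly / GGA Gly — synonymous.
Nonsynonymous differences: 0 → same protein.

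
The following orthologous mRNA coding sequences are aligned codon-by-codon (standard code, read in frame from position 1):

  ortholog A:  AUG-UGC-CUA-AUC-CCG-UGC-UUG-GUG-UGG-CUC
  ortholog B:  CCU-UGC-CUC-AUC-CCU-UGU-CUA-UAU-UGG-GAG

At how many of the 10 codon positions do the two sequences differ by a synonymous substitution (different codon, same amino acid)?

Codon 1: AUG Met / CCU Pro — nonsynonymous.
Codon 2: UGC Cys / UGC Cys — identical.
Codon 3: CUA Leu / CUC Leu — synonymous.
Codon 4: AUC Ile / AUC Ile — identical.
Codon 5: CCG Pro / CCU Pro — synonymous.
Codon 6: UGC Cys / UGU Cys — synonymous.
Codon 7: UUG Leu / CUA Leu — synonymous.
Codon 8: GUG Val / UAU Tyr — nonsynonymous.
Codon 9: UGG Trp / UGG Trp — identical.
Codon 10: CUC Leu / GAG Glu — nonsynonymous.
Synonymous differences: 4.

4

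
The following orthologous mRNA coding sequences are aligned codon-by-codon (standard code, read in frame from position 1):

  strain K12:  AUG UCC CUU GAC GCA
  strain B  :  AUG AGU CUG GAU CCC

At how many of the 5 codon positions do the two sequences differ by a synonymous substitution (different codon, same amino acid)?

3

Codon 1: AUG Met / AUG Met — identical.
Codon 2: UCC Ser / AGU Ser — synonymous.
Codon 3: CUU Leu / CUG Leu — synonymous.
Codon 4: GAC Asp / GAU Asp — synonymous.
Codon 5: GCA Ala / CCC Pro — nonsynonymous.
Synonymous differences: 3.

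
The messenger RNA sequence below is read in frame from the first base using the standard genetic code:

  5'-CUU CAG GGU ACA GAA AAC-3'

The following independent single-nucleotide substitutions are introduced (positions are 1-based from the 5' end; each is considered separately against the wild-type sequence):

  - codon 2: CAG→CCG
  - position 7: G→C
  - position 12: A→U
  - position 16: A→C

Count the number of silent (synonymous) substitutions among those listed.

Codon 2: CAG (Gln) → CCG (Pro) — missense.
Codon 3: GGU (Gly) → CGU (Arg) — missense.
Codon 4: ACA (Thr) → ACU (Thr) — synonymous.
Codon 6: AAC (Asn) → CAC (His) — missense.
Synonymous: 1 of 4.

1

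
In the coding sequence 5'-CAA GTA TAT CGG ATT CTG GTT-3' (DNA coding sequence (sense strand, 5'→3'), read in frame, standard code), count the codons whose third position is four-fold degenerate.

4

Codon 1 CAA (Gln): third position 2-fold.
Codon 2 GTA (Val): third position 4-fold.
Codon 3 TAT (Tyr): third position 2-fold.
Codon 4 CGG (Arg): third position 4-fold.
Codon 5 ATT (Ile): third position 3-fold.
Codon 6 CTG (Leu): third position 4-fold.
Codon 7 GTT (Val): third position 4-fold.
Four-fold degenerate third positions: 4.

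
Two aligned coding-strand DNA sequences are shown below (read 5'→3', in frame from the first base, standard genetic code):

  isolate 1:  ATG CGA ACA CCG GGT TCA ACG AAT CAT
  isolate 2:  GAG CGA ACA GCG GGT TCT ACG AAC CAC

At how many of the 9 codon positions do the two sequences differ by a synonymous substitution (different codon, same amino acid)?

3

Codon 1: ATG Met / GAG Glu — nonsynonymous.
Codon 2: CGA Arg / CGA Arg — identical.
Codon 3: ACA Thr / ACA Thr — identical.
Codon 4: CCG Pro / GCG Ala — nonsynonymous.
Codon 5: GGT Gly / GGT Gly — identical.
Codon 6: TCA Ser / TCT Ser — synonymous.
Codon 7: ACG Thr / ACG Thr — identical.
Codon 8: AAT Asn / AAC Asn — synonymous.
Codon 9: CAT His / CAC His — synonymous.
Synonymous differences: 3.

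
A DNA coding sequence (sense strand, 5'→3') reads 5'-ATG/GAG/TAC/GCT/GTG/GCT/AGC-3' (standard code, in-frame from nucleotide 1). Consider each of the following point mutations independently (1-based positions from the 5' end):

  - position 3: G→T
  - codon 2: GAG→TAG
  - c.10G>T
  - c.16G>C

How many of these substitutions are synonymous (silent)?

0

Codon 1: ATG (Met) → ATT (Ile) — missense.
Codon 2: GAG (Glu) → TAG (Stop) — nonsense.
Codon 4: GCT (Ala) → TCT (Ser) — missense.
Codon 6: GCT (Ala) → CCT (Pro) — missense.
Synonymous: 0 of 4.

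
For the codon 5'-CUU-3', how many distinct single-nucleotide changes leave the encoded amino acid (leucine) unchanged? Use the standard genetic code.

3

Position 1: none → 0 synonymous.
Position 2: none → 0 synonymous.
Position 3: CUC, CUA, CUG → 3 synonymous.
Total: 0 + 0 + 3 = 3.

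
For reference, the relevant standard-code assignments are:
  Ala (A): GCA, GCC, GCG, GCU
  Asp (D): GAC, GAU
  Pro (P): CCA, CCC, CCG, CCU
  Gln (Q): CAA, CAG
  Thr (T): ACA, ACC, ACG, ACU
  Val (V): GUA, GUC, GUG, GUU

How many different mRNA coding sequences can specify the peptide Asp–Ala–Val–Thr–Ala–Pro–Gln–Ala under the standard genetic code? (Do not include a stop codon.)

Asp: 2 codons.
Ala: 4 codons.
Val: 4 codons.
Thr: 4 codons.
Ala: 4 codons.
Pro: 4 codons.
Gln: 2 codons.
Ala: 4 codons.
2 × 4 × 4 × 4 × 4 × 4 × 2 × 4 = 16384.

16384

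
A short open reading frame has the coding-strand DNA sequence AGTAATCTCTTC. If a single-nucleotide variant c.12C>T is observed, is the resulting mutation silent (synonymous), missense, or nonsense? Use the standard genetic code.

silent

Position 12 falls in codon 4: TTC → Phe.
After the substitution the codon is TTT → Phe.
Both encode Phe, so the change is synonymous.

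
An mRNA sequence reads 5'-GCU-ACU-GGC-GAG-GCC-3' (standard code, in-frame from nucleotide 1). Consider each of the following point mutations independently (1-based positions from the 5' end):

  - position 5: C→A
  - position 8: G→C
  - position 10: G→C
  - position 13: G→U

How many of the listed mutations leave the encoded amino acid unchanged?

0

Codon 2: ACU (Thr) → AAU (Asn) — missense.
Codon 3: GGC (Gly) → GCC (Ala) — missense.
Codon 4: GAG (Glu) → CAG (Gln) — missense.
Codon 5: GCC (Ala) → UCC (Ser) — missense.
Synonymous: 0 of 4.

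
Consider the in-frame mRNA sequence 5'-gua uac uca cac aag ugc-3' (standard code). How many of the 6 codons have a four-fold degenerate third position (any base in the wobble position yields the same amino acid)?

2

Codon 1 GUA (Val): third position 4-fold.
Codon 2 UAC (Tyr): third position 2-fold.
Codon 3 UCA (Ser): third position 4-fold.
Codon 4 CAC (His): third position 2-fold.
Codon 5 AAG (Lys): third position 2-fold.
Codon 6 UGC (Cys): third position 2-fold.
Four-fold degenerate third positions: 2.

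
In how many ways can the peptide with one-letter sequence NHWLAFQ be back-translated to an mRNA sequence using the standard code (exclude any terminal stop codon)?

384

Asn: 2 codons.
His: 2 codons.
Trp: 1 codon.
Leu: 6 codons.
Ala: 4 codons.
Phe: 2 codons.
Gln: 2 codons.
2 × 2 × 1 × 6 × 4 × 2 × 2 = 384.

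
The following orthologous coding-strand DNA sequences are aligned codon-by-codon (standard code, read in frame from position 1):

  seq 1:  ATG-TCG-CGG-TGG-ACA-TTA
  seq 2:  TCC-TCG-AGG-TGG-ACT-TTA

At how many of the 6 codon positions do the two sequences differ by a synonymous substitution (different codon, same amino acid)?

2

Codon 1: ATG Met / TCC Ser — nonsynonymous.
Codon 2: TCG Ser / TCG Ser — identical.
Codon 3: CGG Arg / AGG Arg — synonymous.
Codon 4: TGG Trp / TGG Trp — identical.
Codon 5: ACA Thr / ACT Thr — synonymous.
Codon 6: TTA Leu / TTA Leu — identical.
Synonymous differences: 2.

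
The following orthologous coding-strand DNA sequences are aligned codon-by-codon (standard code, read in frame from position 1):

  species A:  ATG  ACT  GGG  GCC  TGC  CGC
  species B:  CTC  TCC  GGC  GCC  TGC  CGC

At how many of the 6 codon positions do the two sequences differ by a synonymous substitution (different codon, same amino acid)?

Codon 1: ATG Met / CTC Leu — nonsynonymous.
Codon 2: ACT Thr / TCC Ser — nonsynonymous.
Codon 3: GGG Gly / GGC Gly — synonymous.
Codon 4: GCC Ala / GCC Ala — identical.
Codon 5: TGC Cys / TGC Cys — identical.
Codon 6: CGC Arg / CGC Arg — identical.
Synonymous differences: 1.

1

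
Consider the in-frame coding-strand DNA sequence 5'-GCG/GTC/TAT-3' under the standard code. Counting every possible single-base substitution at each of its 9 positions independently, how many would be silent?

Codon 1 (GCG, Ala): 3 synonymous substitutions.
Codon 2 (GTC, Val): 3 synonymous substitutions.
Codon 3 (TAT, Tyr): 1 synonymous substitution.
Total: 3 + 3 + 1 = 7.

7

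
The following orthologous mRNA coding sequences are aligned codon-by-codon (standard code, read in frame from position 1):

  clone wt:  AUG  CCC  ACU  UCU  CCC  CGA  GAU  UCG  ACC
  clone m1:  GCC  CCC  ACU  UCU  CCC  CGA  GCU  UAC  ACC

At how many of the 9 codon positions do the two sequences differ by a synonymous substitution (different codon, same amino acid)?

Codon 1: AUG Met / GCC Ala — nonsynonymous.
Codon 2: CCC Pro / CCC Pro — identical.
Codon 3: ACU Thr / ACU Thr — identical.
Codon 4: UCU Ser / UCU Ser — identical.
Codon 5: CCC Pro / CCC Pro — identical.
Codon 6: CGA Arg / CGA Arg — identical.
Codon 7: GAU Asp / GCU Ala — nonsynonymous.
Codon 8: UCG Ser / UAC Tyr — nonsynonymous.
Codon 9: ACC Thr / ACC Thr — identical.
Synonymous differences: 0.

0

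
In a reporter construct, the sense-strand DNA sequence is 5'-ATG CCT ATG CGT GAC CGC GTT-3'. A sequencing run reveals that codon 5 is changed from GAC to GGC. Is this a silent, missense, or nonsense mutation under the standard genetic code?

missense

Position 14 falls in codon 5: GAC → Asp.
After the substitution the codon is GGC → Gly.
Asp ≠ Gly, so this is a missense mutation.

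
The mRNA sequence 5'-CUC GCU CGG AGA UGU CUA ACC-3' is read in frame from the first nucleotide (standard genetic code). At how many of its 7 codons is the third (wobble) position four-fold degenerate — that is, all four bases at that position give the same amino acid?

Codon 1 CUC (Leu): third position 4-fold.
Codon 2 GCU (Ala): third position 4-fold.
Codon 3 CGG (Arg): third position 4-fold.
Codon 4 AGA (Arg): third position 2-fold.
Codon 5 UGU (Cys): third position 2-fold.
Codon 6 CUA (Leu): third position 4-fold.
Codon 7 ACC (Thr): third position 4-fold.
Four-fold degenerate third positions: 5.

5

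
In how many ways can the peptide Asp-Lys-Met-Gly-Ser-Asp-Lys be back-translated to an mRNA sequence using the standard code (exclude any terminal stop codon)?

Asp: 2 codons.
Lys: 2 codons.
Met: 1 codon.
Gly: 4 codons.
Ser: 6 codons.
Asp: 2 codons.
Lys: 2 codons.
2 × 2 × 1 × 4 × 6 × 2 × 2 = 384.

384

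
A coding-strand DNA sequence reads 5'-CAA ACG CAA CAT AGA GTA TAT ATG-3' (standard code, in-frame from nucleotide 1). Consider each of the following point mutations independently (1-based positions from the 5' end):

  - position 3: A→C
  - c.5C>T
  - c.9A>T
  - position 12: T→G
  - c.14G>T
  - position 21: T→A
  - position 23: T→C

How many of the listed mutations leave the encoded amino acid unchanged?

Codon 1: CAA (Gln) → CAC (His) — missense.
Codon 2: ACG (Thr) → ATG (Met) — missense.
Codon 3: CAA (Gln) → CAT (His) — missense.
Codon 4: CAT (His) → CAG (Gln) — missense.
Codon 5: AGA (Arg) → ATA (Ile) — missense.
Codon 7: TAT (Tyr) → TAA (Stop) — nonsense.
Codon 8: ATG (Met) → ACG (Thr) — missense.
Synonymous: 0 of 7.

0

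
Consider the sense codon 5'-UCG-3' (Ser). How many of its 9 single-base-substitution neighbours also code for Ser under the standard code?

Position 1: none → 0 synonymous.
Position 2: none → 0 synonymous.
Position 3: UCU, UCC, UCA → 3 synonymous.
Total: 0 + 0 + 3 = 3.

3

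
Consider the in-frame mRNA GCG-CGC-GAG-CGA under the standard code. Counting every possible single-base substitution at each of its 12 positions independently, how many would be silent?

Codon 1 (GCG, Ala): 3 synonymous substitutions.
Codon 2 (CGC, Arg): 3 synonymous substitutions.
Codon 3 (GAG, Glu): 1 synonymous substitution.
Codon 4 (CGA, Arg): 4 synonymous substitutions.
Total: 3 + 3 + 1 + 4 = 11.

11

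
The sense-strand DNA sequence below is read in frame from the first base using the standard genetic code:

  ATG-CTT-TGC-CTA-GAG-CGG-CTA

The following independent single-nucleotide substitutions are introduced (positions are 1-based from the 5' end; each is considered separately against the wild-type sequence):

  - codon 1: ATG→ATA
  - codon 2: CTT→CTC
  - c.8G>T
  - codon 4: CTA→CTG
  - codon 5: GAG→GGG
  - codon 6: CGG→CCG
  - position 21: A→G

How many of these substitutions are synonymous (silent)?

Codon 1: ATG (Met) → ATA (Ile) — missense.
Codon 2: CTT (Leu) → CTC (Leu) — synonymous.
Codon 3: TGC (Cys) → TTC (Phe) — missense.
Codon 4: CTA (Leu) → CTG (Leu) — synonymous.
Codon 5: GAG (Glu) → GGG (Gly) — missense.
Codon 6: CGG (Arg) → CCG (Pro) — missense.
Codon 7: CTA (Leu) → CTG (Leu) — synonymous.
Synonymous: 3 of 7.

3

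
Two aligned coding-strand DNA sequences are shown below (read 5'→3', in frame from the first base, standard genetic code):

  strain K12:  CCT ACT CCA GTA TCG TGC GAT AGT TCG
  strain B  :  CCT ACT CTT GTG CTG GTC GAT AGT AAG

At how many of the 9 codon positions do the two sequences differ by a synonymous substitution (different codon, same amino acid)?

1

Codon 1: CCT Pro / CCT Pro — identical.
Codon 2: ACT Thr / ACT Thr — identical.
Codon 3: CCA Pro / CTT Leu — nonsynonymous.
Codon 4: GTA Val / GTG Val — synonymous.
Codon 5: TCG Ser / CTG Leu — nonsynonymous.
Codon 6: TGC Cys / GTC Val — nonsynonymous.
Codon 7: GAT Asp / GAT Asp — identical.
Codon 8: AGT Ser / AGT Ser — identical.
Codon 9: TCG Ser / AAG Lys — nonsynonymous.
Synonymous differences: 1.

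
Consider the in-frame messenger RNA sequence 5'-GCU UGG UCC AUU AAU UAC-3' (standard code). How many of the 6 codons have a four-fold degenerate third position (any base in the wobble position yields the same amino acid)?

2

Codon 1 GCU (Ala): third position 4-fold.
Codon 2 UGG (Trp): third position 1-fold.
Codon 3 UCC (Ser): third position 4-fold.
Codon 4 AUU (Ile): third position 3-fold.
Codon 5 AAU (Asn): third position 2-fold.
Codon 6 UAC (Tyr): third position 2-fold.
Four-fold degenerate third positions: 2.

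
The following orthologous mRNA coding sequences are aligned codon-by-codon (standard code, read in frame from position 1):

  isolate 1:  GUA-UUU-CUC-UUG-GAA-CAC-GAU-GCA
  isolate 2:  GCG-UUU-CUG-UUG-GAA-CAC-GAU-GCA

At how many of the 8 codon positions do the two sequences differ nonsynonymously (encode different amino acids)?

Codon 1: GUA Val / GCG Ala — nonsynonymous.
Codon 2: UUU Phe / UUU Phe — identical.
Codon 3: CUC Leu / CUG Leu — synonymous.
Codon 4: UUG Leu / UUG Leu — identical.
Codon 5: GAA Glu / GAA Glu — identical.
Codon 6: CAC His / CAC His — identical.
Codon 7: GAU Asp / GAU Asp — identical.
Codon 8: GCA Ala / GCA Ala — identical.
Nonsynonymous differences: 1.

1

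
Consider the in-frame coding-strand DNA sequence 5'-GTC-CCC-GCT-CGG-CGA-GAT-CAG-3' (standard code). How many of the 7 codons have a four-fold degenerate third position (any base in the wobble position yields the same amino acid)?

Codon 1 GTC (Val): third position 4-fold.
Codon 2 CCC (Pro): third position 4-fold.
Codon 3 GCT (Ala): third position 4-fold.
Codon 4 CGG (Arg): third position 4-fold.
Codon 5 CGA (Arg): third position 4-fold.
Codon 6 GAT (Asp): third position 2-fold.
Codon 7 CAG (Gln): third position 2-fold.
Four-fold degenerate third positions: 5.

5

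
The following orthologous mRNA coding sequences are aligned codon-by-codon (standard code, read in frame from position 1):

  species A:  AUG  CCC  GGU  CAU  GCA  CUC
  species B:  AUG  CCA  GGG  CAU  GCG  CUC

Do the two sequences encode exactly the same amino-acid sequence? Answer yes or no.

Codon 1: AUG Met / AUG Met — identical.
Codon 2: CCC Pro / CCA Pro — synonymous.
Codon 3: GGU Gly / GGG Gly — synonymous.
Codon 4: CAU His / CAU His — identical.
Codon 5: GCA Ala / GCG Ala — synonymous.
Codon 6: CUC Leu / CUC Leu — identical.
Nonsynonymous differences: 0 → same protein.

yes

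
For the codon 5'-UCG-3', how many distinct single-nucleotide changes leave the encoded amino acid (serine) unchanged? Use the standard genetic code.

3

Position 1: none → 0 synonymous.
Position 2: none → 0 synonymous.
Position 3: UCU, UCC, UCA → 3 synonymous.
Total: 0 + 0 + 3 = 3.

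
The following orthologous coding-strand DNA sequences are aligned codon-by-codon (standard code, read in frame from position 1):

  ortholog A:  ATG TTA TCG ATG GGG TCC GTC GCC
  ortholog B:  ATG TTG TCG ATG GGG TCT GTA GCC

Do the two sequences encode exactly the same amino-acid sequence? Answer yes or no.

Codon 1: ATG Met / ATG Met — identical.
Codon 2: TTA Leu / TTG Leu — synonymous.
Codon 3: TCG Ser / TCG Ser — identical.
Codon 4: ATG Met / ATG Met — identical.
Codon 5: GGG Gly / GGG Gly — identical.
Codon 6: TCC Ser / TCT Ser — synonymous.
Codon 7: GTC Val / GTA Val — synonymous.
Codon 8: GCC Ala / GCC Ala — identical.
Nonsynonymous differences: 0 → same protein.

yes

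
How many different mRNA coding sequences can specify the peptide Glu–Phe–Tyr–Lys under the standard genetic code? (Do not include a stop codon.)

Glu: 2 codons.
Phe: 2 codons.
Tyr: 2 codons.
Lys: 2 codons.
2 × 2 × 2 × 2 = 16.

16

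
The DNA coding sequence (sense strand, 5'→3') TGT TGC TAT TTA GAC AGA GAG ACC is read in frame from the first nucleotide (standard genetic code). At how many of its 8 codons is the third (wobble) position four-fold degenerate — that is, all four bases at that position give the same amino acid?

1

Codon 1 TGT (Cys): third position 2-fold.
Codon 2 TGC (Cys): third position 2-fold.
Codon 3 TAT (Tyr): third position 2-fold.
Codon 4 TTA (Leu): third position 2-fold.
Codon 5 GAC (Asp): third position 2-fold.
Codon 6 AGA (Arg): third position 2-fold.
Codon 7 GAG (Glu): third position 2-fold.
Codon 8 ACC (Thr): third position 4-fold.
Four-fold degenerate third positions: 1.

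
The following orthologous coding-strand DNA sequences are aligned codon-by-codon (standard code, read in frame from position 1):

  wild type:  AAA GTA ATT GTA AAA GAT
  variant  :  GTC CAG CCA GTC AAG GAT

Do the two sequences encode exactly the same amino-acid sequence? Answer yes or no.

no

Codon 1: AAA Lys / GTC Val — nonsynonymous.
Codon 2: GTA Val / CAG Gln — nonsynonymous.
Codon 3: ATT Ile / CCA Pro — nonsynonymous.
Codon 4: GTA Val / GTC Val — synonymous.
Codon 5: AAA Lys / AAG Lys — synonymous.
Codon 6: GAT Asp / GAT Asp — identical.
Nonsynonymous differences: 3 → different protein.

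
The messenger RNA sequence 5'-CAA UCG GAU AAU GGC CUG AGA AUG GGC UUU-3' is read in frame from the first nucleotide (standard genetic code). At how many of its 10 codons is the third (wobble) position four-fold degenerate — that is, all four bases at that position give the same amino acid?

Codon 1 CAA (Gln): third position 2-fold.
Codon 2 UCG (Ser): third position 4-fold.
Codon 3 GAU (Asp): third position 2-fold.
Codon 4 AAU (Asn): third position 2-fold.
Codon 5 GGC (Gly): third position 4-fold.
Codon 6 CUG (Leu): third position 4-fold.
Codon 7 AGA (Arg): third position 2-fold.
Codon 8 AUG (Met): third position 1-fold.
Codon 9 GGC (Gly): third position 4-fold.
Codon 10 UUU (Phe): third position 2-fold.
Four-fold degenerate third positions: 4.

4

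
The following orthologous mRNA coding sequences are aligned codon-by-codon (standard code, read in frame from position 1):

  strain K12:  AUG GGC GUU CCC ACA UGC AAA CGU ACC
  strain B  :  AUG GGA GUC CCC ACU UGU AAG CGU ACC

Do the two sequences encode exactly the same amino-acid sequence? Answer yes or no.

yes

Codon 1: AUG Met / AUG Met — identical.
Codon 2: GGC Gly / GGA Gly — synonymous.
Codon 3: GUU Val / GUC Val — synonymous.
Codon 4: CCC Pro / CCC Pro — identical.
Codon 5: ACA Thr / ACU Thr — synonymous.
Codon 6: UGC Cys / UGU Cys — synonymous.
Codon 7: AAA Lys / AAG Lys — synonymous.
Codon 8: CGU Arg / CGU Arg — identical.
Codon 9: ACC Thr / ACC Thr — identical.
Nonsynonymous differences: 0 → same protein.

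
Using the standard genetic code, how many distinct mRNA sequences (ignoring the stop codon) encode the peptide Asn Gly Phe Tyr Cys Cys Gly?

Asn: 2 codons.
Gly: 4 codons.
Phe: 2 codons.
Tyr: 2 codons.
Cys: 2 codons.
Cys: 2 codons.
Gly: 4 codons.
2 × 4 × 2 × 2 × 2 × 2 × 4 = 512.

512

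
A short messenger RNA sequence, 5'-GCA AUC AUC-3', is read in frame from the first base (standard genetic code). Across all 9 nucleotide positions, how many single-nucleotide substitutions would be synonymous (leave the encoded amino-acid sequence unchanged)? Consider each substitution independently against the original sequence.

7

Codon 1 (GCA, Ala): 3 synonymous substitutions.
Codon 2 (AUC, Ile): 2 synonymous substitutions.
Codon 3 (AUC, Ile): 2 synonymous substitutions.
Total: 3 + 2 + 2 = 7.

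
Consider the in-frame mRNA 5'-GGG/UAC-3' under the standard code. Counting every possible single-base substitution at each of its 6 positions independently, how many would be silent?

Codon 1 (GGG, Gly): 3 synonymous substitutions.
Codon 2 (UAC, Tyr): 1 synonymous substitution.
Total: 3 + 1 = 4.

4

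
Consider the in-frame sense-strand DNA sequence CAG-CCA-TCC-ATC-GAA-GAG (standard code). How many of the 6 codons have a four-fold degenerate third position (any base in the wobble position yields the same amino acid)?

Codon 1 CAG (Gln): third position 2-fold.
Codon 2 CCA (Pro): third position 4-fold.
Codon 3 TCC (Ser): third position 4-fold.
Codon 4 ATC (Ile): third position 3-fold.
Codon 5 GAA (Glu): third position 2-fold.
Codon 6 GAG (Glu): third position 2-fold.
Four-fold degenerate third positions: 2.

2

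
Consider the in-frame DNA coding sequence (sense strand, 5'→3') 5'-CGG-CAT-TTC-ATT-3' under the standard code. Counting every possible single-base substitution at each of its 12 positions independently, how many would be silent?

Codon 1 (CGG, Arg): 4 synonymous substitutions.
Codon 2 (CAT, His): 1 synonymous substitution.
Codon 3 (TTC, Phe): 1 synonymous substitution.
Codon 4 (ATT, Ile): 2 synonymous substitutions.
Total: 4 + 1 + 1 + 2 = 8.

8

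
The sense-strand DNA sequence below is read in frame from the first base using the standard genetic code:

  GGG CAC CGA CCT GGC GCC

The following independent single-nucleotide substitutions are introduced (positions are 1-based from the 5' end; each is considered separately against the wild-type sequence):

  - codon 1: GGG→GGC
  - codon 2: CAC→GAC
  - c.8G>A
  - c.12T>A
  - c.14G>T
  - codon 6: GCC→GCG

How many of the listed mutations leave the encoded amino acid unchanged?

3

Codon 1: GGG (Gly) → GGC (Gly) — synonymous.
Codon 2: CAC (His) → GAC (Asp) — missense.
Codon 3: CGA (Arg) → CAA (Gln) — missense.
Codon 4: CCT (Pro) → CCA (Pro) — synonymous.
Codon 5: GGC (Gly) → GTC (Val) — missense.
Codon 6: GCC (Ala) → GCG (Ala) — synonymous.
Synonymous: 3 of 6.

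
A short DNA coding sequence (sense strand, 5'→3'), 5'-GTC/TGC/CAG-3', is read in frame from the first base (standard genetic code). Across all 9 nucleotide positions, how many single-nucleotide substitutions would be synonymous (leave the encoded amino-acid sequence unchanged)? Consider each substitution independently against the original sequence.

5

Codon 1 (GTC, Val): 3 synonymous substitutions.
Codon 2 (TGC, Cys): 1 synonymous substitution.
Codon 3 (CAG, Gln): 1 synonymous substitution.
Total: 3 + 1 + 1 = 5.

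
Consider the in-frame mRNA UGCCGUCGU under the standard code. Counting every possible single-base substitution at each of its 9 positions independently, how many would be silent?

7

Codon 1 (UGC, Cys): 1 synonymous substitution.
Codon 2 (CGU, Arg): 3 synonymous substitutions.
Codon 3 (CGU, Arg): 3 synonymous substitutions.
Total: 1 + 3 + 3 = 7.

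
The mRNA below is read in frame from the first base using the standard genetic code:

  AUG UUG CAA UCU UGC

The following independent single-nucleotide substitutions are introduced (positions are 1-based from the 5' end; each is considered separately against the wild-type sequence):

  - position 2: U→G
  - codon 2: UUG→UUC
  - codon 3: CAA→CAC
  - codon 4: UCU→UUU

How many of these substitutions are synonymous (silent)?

Codon 1: AUG (Met) → AGG (Arg) — missense.
Codon 2: UUG (Leu) → UUC (Phe) — missense.
Codon 3: CAA (Gln) → CAC (His) — missense.
Codon 4: UCU (Ser) → UUU (Phe) — missense.
Synonymous: 0 of 4.

0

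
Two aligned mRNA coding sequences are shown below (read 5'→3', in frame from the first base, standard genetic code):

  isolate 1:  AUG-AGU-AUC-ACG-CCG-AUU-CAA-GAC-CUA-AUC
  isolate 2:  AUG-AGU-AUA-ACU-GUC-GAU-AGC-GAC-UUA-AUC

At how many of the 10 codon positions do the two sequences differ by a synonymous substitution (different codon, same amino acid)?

3

Codon 1: AUG Met / AUG Met — identical.
Codon 2: AGU Ser / AGU Ser — identical.
Codon 3: AUC Ile / AUA Ile — synonymous.
Codon 4: ACG Thr / ACU Thr — synonymous.
Codon 5: CCG Pro / GUC Val — nonsynonymous.
Codon 6: AUU Ile / GAU Asp — nonsynonymous.
Codon 7: CAA Gln / AGC Ser — nonsynonymous.
Codon 8: GAC Asp / GAC Asp — identical.
Codon 9: CUA Leu / UUA Leu — synonymous.
Codon 10: AUC Ile / AUC Ile — identical.
Synonymous differences: 3.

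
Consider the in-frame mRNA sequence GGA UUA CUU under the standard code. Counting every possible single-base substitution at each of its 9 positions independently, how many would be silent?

Codon 1 (GGA, Gly): 3 synonymous substitutions.
Codon 2 (UUA, Leu): 2 synonymous substitutions.
Codon 3 (CUU, Leu): 3 synonymous substitutions.
Total: 3 + 2 + 3 = 8.

8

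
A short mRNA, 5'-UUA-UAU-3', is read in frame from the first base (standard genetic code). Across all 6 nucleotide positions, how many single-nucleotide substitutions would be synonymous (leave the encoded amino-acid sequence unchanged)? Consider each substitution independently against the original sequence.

3

Codon 1 (UUA, Leu): 2 synonymous substitutions.
Codon 2 (UAU, Tyr): 1 synonymous substitution.
Total: 2 + 1 = 3.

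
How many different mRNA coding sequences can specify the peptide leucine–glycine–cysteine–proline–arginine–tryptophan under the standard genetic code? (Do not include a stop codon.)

1152

Leu: 6 codons.
Gly: 4 codons.
Cys: 2 codons.
Pro: 4 codons.
Arg: 6 codons.
Trp: 1 codon.
6 × 4 × 2 × 4 × 6 × 1 = 1152.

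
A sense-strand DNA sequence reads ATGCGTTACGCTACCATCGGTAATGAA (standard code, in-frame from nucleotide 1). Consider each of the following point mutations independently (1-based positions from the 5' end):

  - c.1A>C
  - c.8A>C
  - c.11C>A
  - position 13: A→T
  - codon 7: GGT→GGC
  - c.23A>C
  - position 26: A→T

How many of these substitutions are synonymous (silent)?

Codon 1: ATG (Met) → CTG (Leu) — missense.
Codon 3: TAC (Tyr) → TCC (Ser) — missense.
Codon 4: GCT (Ala) → GAT (Asp) — missense.
Codon 5: ACC (Thr) → TCC (Ser) — missense.
Codon 7: GGT (Gly) → GGC (Gly) — synonymous.
Codon 8: AAT (Asn) → ACT (Thr) — missense.
Codon 9: GAA (Glu) → GTA (Val) — missense.
Synonymous: 1 of 7.

1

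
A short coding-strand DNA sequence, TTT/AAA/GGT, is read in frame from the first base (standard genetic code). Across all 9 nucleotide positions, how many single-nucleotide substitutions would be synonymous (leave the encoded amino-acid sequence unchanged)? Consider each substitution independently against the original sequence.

Codon 1 (TTT, Phe): 1 synonymous substitution.
Codon 2 (AAA, Lys): 1 synonymous substitution.
Codon 3 (GGT, Gly): 3 synonymous substitutions.
Total: 1 + 1 + 3 = 5.

5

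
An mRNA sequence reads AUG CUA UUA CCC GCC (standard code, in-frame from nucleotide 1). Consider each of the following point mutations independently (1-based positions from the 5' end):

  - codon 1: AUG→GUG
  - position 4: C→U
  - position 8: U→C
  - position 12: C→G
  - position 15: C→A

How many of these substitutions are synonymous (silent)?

Codon 1: AUG (Met) → GUG (Val) — missense.
Codon 2: CUA (Leu) → UUA (Leu) — synonymous.
Codon 3: UUA (Leu) → UCA (Ser) — missense.
Codon 4: CCC (Pro) → CCG (Pro) — synonymous.
Codon 5: GCC (Ala) → GCA (Ala) — synonymous.
Synonymous: 3 of 5.

3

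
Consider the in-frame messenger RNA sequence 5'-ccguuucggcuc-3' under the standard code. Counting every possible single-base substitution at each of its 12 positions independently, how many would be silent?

Codon 1 (CCG, Pro): 3 synonymous substitutions.
Codon 2 (UUU, Phe): 1 synonymous substitution.
Codon 3 (CGG, Arg): 4 synonymous substitutions.
Codon 4 (CUC, Leu): 3 synonymous substitutions.
Total: 3 + 1 + 4 + 3 = 11.

11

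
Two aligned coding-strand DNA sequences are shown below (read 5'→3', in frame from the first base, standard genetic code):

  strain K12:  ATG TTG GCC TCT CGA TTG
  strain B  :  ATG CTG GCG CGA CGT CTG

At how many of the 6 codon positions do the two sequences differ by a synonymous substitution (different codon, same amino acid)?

Codon 1: ATG Met / ATG Met — identical.
Codon 2: TTG Leu / CTG Leu — synonymous.
Codon 3: GCC Ala / GCG Ala — synonymous.
Codon 4: TCT Ser / CGA Arg — nonsynonymous.
Codon 5: CGA Arg / CGT Arg — synonymous.
Codon 6: TTG Leu / CTG Leu — synonymous.
Synonymous differences: 4.

4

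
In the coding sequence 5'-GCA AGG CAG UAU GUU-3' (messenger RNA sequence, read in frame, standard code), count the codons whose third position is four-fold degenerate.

Codon 1 GCA (Ala): third position 4-fold.
Codon 2 AGG (Arg): third position 2-fold.
Codon 3 CAG (Gln): third position 2-fold.
Codon 4 UAU (Tyr): third position 2-fold.
Codon 5 GUU (Val): third position 4-fold.
Four-fold degenerate third positions: 2.

2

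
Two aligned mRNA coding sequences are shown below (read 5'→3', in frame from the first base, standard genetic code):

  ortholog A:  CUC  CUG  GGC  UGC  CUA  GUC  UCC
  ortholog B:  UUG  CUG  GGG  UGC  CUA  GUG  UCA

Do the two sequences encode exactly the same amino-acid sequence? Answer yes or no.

yes

Codon 1: CUC Leu / UUG Leu — synonymous.
Codon 2: CUG Leu / CUG Leu — identical.
Codon 3: GGC Gly / GGG Gly — synonymous.
Codon 4: UGC Cys / UGC Cys — identical.
Codon 5: CUA Leu / CUA Leu — identical.
Codon 6: GUC Val / GUG Val — synonymous.
Codon 7: UCC Ser / UCA Ser — synonymous.
Nonsynonymous differences: 0 → same protein.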